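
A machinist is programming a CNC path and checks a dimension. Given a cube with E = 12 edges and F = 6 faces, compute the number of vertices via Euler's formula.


Polyhedron: cube
Euler's formula for convex polyhedra: V - E + F = 2
Given: E = 12 edges and F = 6 faces
Solve for V:
V = 2 + E - F = 2 + 12 - 6 = 8
8 vertices


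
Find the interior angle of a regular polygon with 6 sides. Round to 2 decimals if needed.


Shape: regular hexagon (6 sides)
Formula: interior angle = (n - 2) * 180 / n
(n - 2) = 4
(n - 2) * 180 = 720
angle = 720 / 6
angle = 120
120 degrees


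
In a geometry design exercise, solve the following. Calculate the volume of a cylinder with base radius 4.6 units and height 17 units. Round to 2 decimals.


Shape: cylinder
Radius r = 4.6 units, Height h = 17 units
Formula: V = pi * r^2 * h
r^2 = 21.16
V = pi * 21.16 * 17
V = 359.72 * pi
V = 1130.09
1130.09 units^3


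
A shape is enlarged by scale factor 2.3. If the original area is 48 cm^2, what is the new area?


Linear scale factor k = 2.3
Original area = 48 cm^2
Rule: under a linear scaling by k, areas scale by k^2.
k^2 = 2.3^2 = 5.29
New area = 48 * 5.29
New area = 253.92
253.92 cm^2


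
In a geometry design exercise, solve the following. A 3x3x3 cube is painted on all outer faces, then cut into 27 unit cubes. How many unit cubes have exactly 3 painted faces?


Large cube: 3 x 3 x 3, cut into unit cubes.
Cubes with 3 painted faces are at the corners. A cube always has 8 corners.
Count = 8
8 unit cubes


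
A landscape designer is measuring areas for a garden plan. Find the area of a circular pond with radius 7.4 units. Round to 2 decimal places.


Shape: circle
Radius r = 7.4 units
Formula: A = pi * r^2
r^2 = 7.4^2 = 54.76
A = pi * 54.76
A = 172.03
172.03 units^2


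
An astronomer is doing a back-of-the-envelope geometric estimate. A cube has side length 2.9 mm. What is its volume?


Shape: cube
Side s = 2.9 mm
Formula: V = s^3
V = 2.9 * 2.9 * 2.9
V = 8.41 * 2.9
V = 24.389
24.389 mm^3


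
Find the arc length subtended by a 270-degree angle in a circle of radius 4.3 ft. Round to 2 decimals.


Shape: circular arc
Radius r = 4.3 ft, Angle = 270 degrees
Formula: L = (angle/360) * 2 * pi * r
2 * pi * r = 8.6 * pi
L = (270/360) * 8.6 * pi
L = 6.45 * pi
L = 20.26
20.26 ft


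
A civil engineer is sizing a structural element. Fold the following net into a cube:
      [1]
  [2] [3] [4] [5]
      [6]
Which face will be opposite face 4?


Net: cross layout. Take square 3 as the base (bottom).
Fold the four squares in the horizontal row up around 3: 2 -> left, 4 -> right, 5 wraps to the top.
Fold 1 and 6 up from 3: 1 -> back, 6 -> front.
Opposite pairs are therefore: (1, 6), (2, 4), (3, 5).
Face 4 is opposite face 2.
face 2


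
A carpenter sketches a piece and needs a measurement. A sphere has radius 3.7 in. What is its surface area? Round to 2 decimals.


Shape: sphere
Radius r = 3.7 in
Formula: SA = 4 * pi * r^2
r^2 = 13.69
SA = 4 * pi * 13.69
SA = 54.76 * pi
SA = 172.03
172.03 in^2


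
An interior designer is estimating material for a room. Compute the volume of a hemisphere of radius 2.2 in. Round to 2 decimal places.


Shape: hemisphere (half of a sphere)
Radius r = 2.2 in
Formula: V = (1/2) * (4/3) * pi * r^3 = (2/3) * pi * r^3
r^3 = 10.648
(2/3) * 10.648 = 7.098667
V = 7.098667 * pi
V = 22.3
22.3 in^3


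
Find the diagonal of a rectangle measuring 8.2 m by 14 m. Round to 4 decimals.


Shape: rectangle (diagonal via Pythagoras)
Sides: 8.2 m and 14 m
Formula: d = sqrt(l^2 + w^2)
l^2 = 67.24, w^2 = 196
l^2 + w^2 = 263.24
d = sqrt(263.24)
d = 16.2247
16.2247 m


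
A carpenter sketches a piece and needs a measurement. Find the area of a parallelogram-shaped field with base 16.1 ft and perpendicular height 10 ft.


Shape: parallelogram
Base b = 16.1 ft, Height h = 10 ft
Formula: A = b * h
A = 16.1 * 10
A = 161
161 ft^2


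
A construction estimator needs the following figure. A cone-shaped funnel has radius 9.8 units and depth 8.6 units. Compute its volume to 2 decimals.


Shape: cone
Radius r = 9.8 units, Height h = 8.6 units
Formula: V = (1/3) * pi * r^2 * h
r^2 = 96.04
pi * r^2 * h = pi * 96.04 * 8.6 = 825.944 * pi
V = 825.944 * pi / 3
V = 864.93
864.93 units^3


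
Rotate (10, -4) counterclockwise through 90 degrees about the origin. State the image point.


Transformation: rotation about the origin
Original point: (10, -4)
Rule for 90 deg counterclockwise: (x, y) -> (-y, x)
Apply: (10, -4) -> (4, 10)
(4, 10)


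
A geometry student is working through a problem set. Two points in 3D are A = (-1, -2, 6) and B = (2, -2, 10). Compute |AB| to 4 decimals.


3D distance between two points
P1 = (-1, -2, 6), P2 = (2, -2, 10)
Formula: d = sqrt((x2-x1)^2 + (y2-y1)^2 + (z2-z1)^2)
dx = 2 - -1 = 3
dy = -2 - -2 = 0
dz = 10 - 6 = 4
dx^2 + dy^2 + dz^2 = 9 + 0 + 16 = 25
d = sqrt(25)
d = 5.0
5 units


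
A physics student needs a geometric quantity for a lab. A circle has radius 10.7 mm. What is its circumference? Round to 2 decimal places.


Shape: circle
Radius r = 10.7 mm
Formula: C = 2 * pi * r
C = 2 * pi * 10.7
C = 21.4 * pi
C = 67.23
67.23 mm


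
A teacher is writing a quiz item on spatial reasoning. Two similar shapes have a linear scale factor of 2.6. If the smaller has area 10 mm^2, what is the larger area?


Linear scale factor k = 2.6
Original area = 10 mm^2
Rule: under a linear scaling by k, areas scale by k^2.
k^2 = 2.6^2 = 6.76
New area = 10 * 6.76
New area = 67.6
67.6 mm^2


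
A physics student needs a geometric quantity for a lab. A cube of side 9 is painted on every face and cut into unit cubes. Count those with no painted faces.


Large cube: 9 x 9 x 9, cut into unit cubes.
n = 9, so n - 2 = 7
Unpainted cubes form the interior (n - 2)^3 block.
(n - 2)^3 = 7^3 = 343
343 unit cubes


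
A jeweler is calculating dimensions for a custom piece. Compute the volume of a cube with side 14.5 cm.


Shape: cube
Side s = 14.5 cm
Formula: V = s^3
V = 14.5 * 14.5 * 14.5
V = 210.25 * 14.5
V = 3048.625
3048.625 cm^3


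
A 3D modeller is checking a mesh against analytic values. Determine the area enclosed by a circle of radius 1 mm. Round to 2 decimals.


Shape: circle
Radius r = 1 mm
Formula: A = pi * r^2
r^2 = 1^2 = 1
A = pi * 1
A = 3.14
3.14 mm^2


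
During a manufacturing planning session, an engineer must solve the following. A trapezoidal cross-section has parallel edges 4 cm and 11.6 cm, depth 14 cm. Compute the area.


Shape: trapezoid
Parallel sides a = 4 cm, b = 11.6 cm; Height h = 14 cm
Formula: A = (a + b) * h / 2
a + b = 4 + 11.6 = 15.6
A = 15.6 * 14 / 2
A = 218.4 / 2
A = 109.2
109.2 cm^2


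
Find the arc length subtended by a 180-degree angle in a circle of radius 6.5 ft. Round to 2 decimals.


Shape: circular arc
Radius r = 6.5 ft, Angle = 180 degrees
Formula: L = (angle/360) * 2 * pi * r
2 * pi * r = 13 * pi
L = (180/360) * 13 * pi
L = 6.5 * pi
L = 20.42
20.42 ft


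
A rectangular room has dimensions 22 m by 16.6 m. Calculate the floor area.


Shape: rectangle
Length l = 22 m, Width w = 16.6 m
Formula: A = l * w
A = 22 * 16.6
A = 365.2
365.2 m^2


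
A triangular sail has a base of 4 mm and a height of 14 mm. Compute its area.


Shape: triangle
Base b = 4 mm, Height h = 14 mm
Formula: A = (1/2) * b * h
A = 0.5 * 4 * 14
A = 0.5 * 56
A = 28
28 mm^2


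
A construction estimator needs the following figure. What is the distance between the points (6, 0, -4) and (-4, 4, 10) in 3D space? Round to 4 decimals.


3D distance between two points
P1 = (6, 0, -4), P2 = (-4, 4, 10)
Formula: d = sqrt((x2-x1)^2 + (y2-y1)^2 + (z2-z1)^2)
dx = -4 - 6 = -10
dy = 4 - 0 = 4
dz = 10 - -4 = 14
dx^2 + dy^2 + dz^2 = 100 + 16 + 196 = 312
d = sqrt(312)
d = 17.6635
17.6635 units


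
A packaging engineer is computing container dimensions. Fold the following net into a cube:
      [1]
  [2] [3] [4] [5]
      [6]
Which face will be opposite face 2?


Net: cross layout. Take square 3 as the base (bottom).
Fold the four squares in the horizontal row up around 3: 2 -> left, 4 -> right, 5 wraps to the top.
Fold 1 and 6 up from 3: 1 -> back, 6 -> front.
Opposite pairs are therefore: (1, 6), (2, 4), (3, 5).
Face 2 is opposite face 4.
face 4


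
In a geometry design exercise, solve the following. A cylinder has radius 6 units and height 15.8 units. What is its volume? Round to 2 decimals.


Shape: cylinder
Radius r = 6 units, Height h = 15.8 units
Formula: V = pi * r^2 * h
r^2 = 36
V = pi * 36 * 15.8
V = 568.8 * pi
V = 1786.94
1786.94 units^3


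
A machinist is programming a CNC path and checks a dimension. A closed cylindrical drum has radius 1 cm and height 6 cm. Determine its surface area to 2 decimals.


Shape: closed cylinder
Radius r = 1 cm, Height h = 6 cm
Formula: SA = 2*pi*r^2 + 2*pi*r*h = 2*pi*r*(r + h)
r + h = 7
2 * r * (r + h) = 2 * 1 * 7 = 14
SA = 14 * pi
SA = 43.98
43.98 cm^2


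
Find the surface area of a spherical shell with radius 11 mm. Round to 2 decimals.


Shape: sphere
Radius r = 11 mm
Formula: SA = 4 * pi * r^2
r^2 = 121
SA = 4 * pi * 121
SA = 484 * pi
SA = 1520.53
1520.53 mm^2


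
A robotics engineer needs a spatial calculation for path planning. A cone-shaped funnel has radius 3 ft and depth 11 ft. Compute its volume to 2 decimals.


Shape: cone
Radius r = 3 ft, Height h = 11 ft
Formula: V = (1/3) * pi * r^2 * h
r^2 = 9
pi * r^2 * h = pi * 9 * 11 = 99 * pi
V = 99 * pi / 3
V = 103.67
103.67 ft^3


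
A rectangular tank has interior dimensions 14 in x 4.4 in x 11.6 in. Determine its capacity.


Shape: rectangular prism
l = 14 in, w = 4.4 in, h = 11.6 in
Formula: V = l * w * h
V = 14 * 4.4 * 11.6
V = 61.6 * 11.6
V = 714.56
714.56 in^3


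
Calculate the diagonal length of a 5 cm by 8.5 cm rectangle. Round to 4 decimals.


Shape: rectangle (diagonal via Pythagoras)
Sides: 5 cm and 8.5 cm
Formula: d = sqrt(l^2 + w^2)
l^2 = 25, w^2 = 72.25
l^2 + w^2 = 97.25
d = sqrt(97.25)
d = 9.8615
9.8615 cm


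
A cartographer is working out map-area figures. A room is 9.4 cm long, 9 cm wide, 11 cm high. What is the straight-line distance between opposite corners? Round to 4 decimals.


Shape: rectangular box (space diagonal)
l = 9.4 cm, w = 9 cm, h = 11 cm
Visualize: the diagonal of the base, then a right triangle with that diagonal and the height.
Formula: d = sqrt(l^2 + w^2 + h^2)
l^2 + w^2 + h^2 = 88.36 + 81 + 121 = 290.36
d = sqrt(290.36)
d = 17.04
17.04 cm


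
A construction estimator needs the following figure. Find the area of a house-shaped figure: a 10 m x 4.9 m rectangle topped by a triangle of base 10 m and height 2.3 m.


Composite shape: rectangle + triangle
Rectangle area = 10 * 4.9 = 49
Triangle area = 0.5 * 10 * 2.3 = 11.5
Total = 49 + 11.5
Total = 60.5
60.5 m^2


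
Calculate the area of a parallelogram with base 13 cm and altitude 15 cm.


Shape: parallelogram
Base b = 13 cm, Height h = 15 cm
Formula: A = b * h
A = 13 * 15
A = 195
195 cm^2


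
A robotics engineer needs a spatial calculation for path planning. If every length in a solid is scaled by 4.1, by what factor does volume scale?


Linear scale factor k = 4.1
Rule: under a linear scaling by k, volumes scale by k^3.
k^3 = 4.1 * 4.1 * 4.1
k^3 = 16.81 * 4.1
k^3 = 68.921
Volume scales by a factor of 68.921.
68.921 (dimensionless)


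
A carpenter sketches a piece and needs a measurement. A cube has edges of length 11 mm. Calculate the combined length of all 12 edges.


Shape: cube
Side s = 11 mm
A cube has 12 edges, all equal.
Formula: total edge length = 12 * s
Total = 12 * 11
Total = 132
132 mm


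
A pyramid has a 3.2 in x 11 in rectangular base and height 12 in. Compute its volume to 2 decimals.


Shape: rectangular pyramid
Base: 3.2 in x 11 in, Height h = 12 in
Formula: V = (1/3) * base_area * h
base_area = 3.2 * 11 = 35.2
base_area * h = 35.2 * 12 = 422.4
V = 422.4 / 3
V = 140.8
140.8 in^3


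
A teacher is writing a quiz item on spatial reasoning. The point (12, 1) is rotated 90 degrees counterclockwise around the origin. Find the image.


Transformation: rotation about the origin
Original point: (12, 1)
Rule for 90 deg counterclockwise: (x, y) -> (-y, x)
Apply: (12, 1) -> (-1, 12)
(-1, 12)


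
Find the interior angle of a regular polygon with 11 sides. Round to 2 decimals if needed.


Shape: regular hendecagon (11 sides)
Formula: interior angle = (n - 2) * 180 / n
(n - 2) = 9
(n - 2) * 180 = 1620
angle = 1620 / 11
angle = 147.27
147.27 degrees


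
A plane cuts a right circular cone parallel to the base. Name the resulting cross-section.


Solid: right circular cone
Cutting plane: parallel to the base
Visualize the intersection of the plane with the solid's surface.
The boundary of the cut region is a circle.
circle


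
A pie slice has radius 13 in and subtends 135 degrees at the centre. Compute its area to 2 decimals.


Shape: circular sector
Radius r = 13 in, Angle = 135 degrees
Formula: A = (angle/360) * pi * r^2
r^2 = 169
Fraction of circle = 135/360
A = (135/360) * pi * 169
A = 63.375 * pi
A = 199.1
199.1 in^2


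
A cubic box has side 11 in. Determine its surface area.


Shape: cube
Side s = 11 in
A cube has 6 square faces.
Formula: SA = 6 * s^2
s^2 = 121
SA = 6 * 121
SA = 726
726 in^2


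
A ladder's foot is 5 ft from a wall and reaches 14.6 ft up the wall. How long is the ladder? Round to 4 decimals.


Shape: right triangle
Legs a = 5 ft, b = 14.6 ft
Formula: c = sqrt(a^2 + b^2)
a^2 = 25, b^2 = 213.16
a^2 + b^2 = 238.16
c = sqrt(238.16)
c = 15.4324
15.4324 ft


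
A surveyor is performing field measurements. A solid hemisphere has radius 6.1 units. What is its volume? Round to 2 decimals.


Shape: hemisphere (half of a sphere)
Radius r = 6.1 units
Formula: V = (1/2) * (4/3) * pi * r^3 = (2/3) * pi * r^3
r^3 = 226.981
(2/3) * 226.981 = 151.320667
V = 151.320667 * pi
V = 475.39
475.39 units^3


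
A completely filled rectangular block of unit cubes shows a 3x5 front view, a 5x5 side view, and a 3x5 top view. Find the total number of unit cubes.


Orthographic views of a solid rectangular block:
Front view 3 x 5 -> length = 3, height = 5
Side view 5 x 5 -> width = 5, height = 5 (consistent)
Top view 3 x 5 -> confirms length = 3, width = 5
The block is 3 x 5 x 5.
Total unit cubes = 3 * 5 * 5 = 75
75 unit cubes


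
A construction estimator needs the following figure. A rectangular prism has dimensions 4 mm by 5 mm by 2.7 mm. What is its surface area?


Shape: rectangular prism
l = 4 mm, w = 5 mm, h = 2.7 mm
Formula: SA = 2(lw + lh + wh)
lw = 20, lh = 10.8, wh = 13.5
lw + lh + wh = 44.3
SA = 2 * 44.3
SA = 88.6
88.6 mm^2


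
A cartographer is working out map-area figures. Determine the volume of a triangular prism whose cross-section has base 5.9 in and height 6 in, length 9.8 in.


Shape: triangular prism
Triangle base = 5.9 in, triangle height = 6 in, prism length L = 9.8 in
Formula: V = (1/2 * b * h_tri) * L
Cross-section area = 0.5 * 5.9 * 6 = 17.7
V = 17.7 * 9.8
V = 173.46
173.46 in^3


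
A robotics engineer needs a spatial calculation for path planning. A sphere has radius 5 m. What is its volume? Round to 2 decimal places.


Shape: sphere
Radius r = 5 m
Formula: V = (4/3) * pi * r^3
r^3 = 125
(4/3) * 125 = 166.666667
V = 166.666667 * pi
V = 523.6
523.6 m^3


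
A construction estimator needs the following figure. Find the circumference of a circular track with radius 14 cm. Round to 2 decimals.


Shape: circle
Radius r = 14 cm
Formula: C = 2 * pi * r
C = 2 * pi * 14
C = 28 * pi
C = 87.96
87.96 cm


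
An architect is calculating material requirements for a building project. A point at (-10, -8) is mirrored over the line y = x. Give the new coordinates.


Transformation: reflection
Original point: (-10, -8)
Rule for reflection over y = x: (x, y) -> (y, x)
Apply: (-10, -8) -> (-8, -10)
(-8, -10)


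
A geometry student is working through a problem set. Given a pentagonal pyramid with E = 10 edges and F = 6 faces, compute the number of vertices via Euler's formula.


Polyhedron: pentagonal pyramid
Euler's formula for convex polyhedra: V - E + F = 2
Given: E = 10 edges and F = 6 faces
Solve for V:
V = 2 + E - F = 2 + 10 - 6 = 6
6 vertices


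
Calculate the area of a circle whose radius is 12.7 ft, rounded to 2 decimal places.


Shape: circle
Radius r = 12.7 ft
Formula: A = pi * r^2
r^2 = 12.7^2 = 161.29
A = pi * 161.29
A = 506.71
506.71 ft^2


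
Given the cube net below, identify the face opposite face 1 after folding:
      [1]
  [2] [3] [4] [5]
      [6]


Net: cross layout. Take square 3 as the base (bottom).
Fold the four squares in the horizontal row up around 3: 2 -> left, 4 -> right, 5 wraps to the top.
Fold 1 and 6 up from 3: 1 -> back, 6 -> front.
Opposite pairs are therefore: (1, 6), (2, 4), (3, 5).
Face 1 is opposite face 6.
face 6


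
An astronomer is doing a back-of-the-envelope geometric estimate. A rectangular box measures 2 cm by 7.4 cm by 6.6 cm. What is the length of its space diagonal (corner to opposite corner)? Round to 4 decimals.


Shape: rectangular box (space diagonal)
l = 2 cm, w = 7.4 cm, h = 6.6 cm
Visualize: the diagonal of the base, then a right triangle with that diagonal and the height.
Formula: d = sqrt(l^2 + w^2 + h^2)
l^2 + w^2 + h^2 = 4 + 54.76 + 43.56 = 102.32
d = sqrt(102.32)
d = 10.1153
10.1153 cm


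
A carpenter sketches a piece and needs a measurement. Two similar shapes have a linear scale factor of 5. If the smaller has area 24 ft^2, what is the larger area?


Linear scale factor k = 5
Original area = 24 ft^2
Rule: under a linear scaling by k, areas scale by k^2.
k^2 = 5^2 = 25
New area = 24 * 25
New area = 600
600 ft^2


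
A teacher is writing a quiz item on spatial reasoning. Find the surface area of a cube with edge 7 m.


Shape: cube
Side s = 7 m
A cube has 6 square faces.
Formula: SA = 6 * s^2
s^2 = 49
SA = 6 * 49
SA = 294
294 m^2


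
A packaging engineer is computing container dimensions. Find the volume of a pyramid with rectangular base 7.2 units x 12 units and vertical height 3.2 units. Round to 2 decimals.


Shape: rectangular pyramid
Base: 7.2 units x 12 units, Height h = 3.2 units
Formula: V = (1/3) * base_area * h
base_area = 7.2 * 12 = 86.4
base_area * h = 86.4 * 3.2 = 276.48
V = 276.48 / 3
V = 92.16
92.16 units^3


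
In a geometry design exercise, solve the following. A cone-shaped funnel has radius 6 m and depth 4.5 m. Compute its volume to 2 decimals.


Shape: cone
Radius r = 6 m, Height h = 4.5 m
Formula: V = (1/3) * pi * r^2 * h
r^2 = 36
pi * r^2 * h = pi * 36 * 4.5 = 162 * pi
V = 162 * pi / 3
V = 169.65
169.65 m^3


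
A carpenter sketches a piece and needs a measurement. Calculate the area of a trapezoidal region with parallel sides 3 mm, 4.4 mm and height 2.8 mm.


Shape: trapezoid
Parallel sides a = 3 mm, b = 4.4 mm; Height h = 2.8 mm
Formula: A = (a + b) * h / 2
a + b = 3 + 4.4 = 7.4
A = 7.4 * 2.8 / 2
A = 20.72 / 2
A = 10.36
10.36 mm^2


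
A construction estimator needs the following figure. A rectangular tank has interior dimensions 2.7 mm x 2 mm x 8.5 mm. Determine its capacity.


Shape: rectangular prism
l = 2.7 mm, w = 2 mm, h = 8.5 mm
Formula: V = l * w * h
V = 2.7 * 2 * 8.5
V = 5.4 * 8.5
V = 45.9
45.9 mm^3


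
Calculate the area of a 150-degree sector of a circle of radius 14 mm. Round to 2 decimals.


Shape: circular sector
Radius r = 14 mm, Angle = 150 degrees
Formula: A = (angle/360) * pi * r^2
r^2 = 196
Fraction of circle = 150/360
A = (150/360) * pi * 196
A = 81.666667 * pi
A = 256.56
256.56 mm^2


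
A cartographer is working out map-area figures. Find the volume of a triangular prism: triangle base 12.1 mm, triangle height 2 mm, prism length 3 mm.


Shape: triangular prism
Triangle base = 12.1 mm, triangle height = 2 mm, prism length L = 3 mm
Formula: V = (1/2 * b * h_tri) * L
Cross-section area = 0.5 * 12.1 * 2 = 12.1
V = 12.1 * 3
V = 36.3
36.3 mm^3


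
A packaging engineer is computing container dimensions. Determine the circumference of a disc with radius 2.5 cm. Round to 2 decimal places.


Shape: circle
Radius r = 2.5 cm
Formula: C = 2 * pi * r
C = 2 * pi * 2.5
C = 5 * pi
C = 15.71
15.71 cm


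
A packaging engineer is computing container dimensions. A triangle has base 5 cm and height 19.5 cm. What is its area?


Shape: triangle
Base b = 5 cm, Height h = 19.5 cm
Formula: A = (1/2) * b * h
A = 0.5 * 5 * 19.5
A = 0.5 * 97.5
A = 48.75
48.75 cm^2


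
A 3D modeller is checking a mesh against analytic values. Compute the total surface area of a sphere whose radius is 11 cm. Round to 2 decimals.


Shape: sphere
Radius r = 11 cm
Formula: SA = 4 * pi * r^2
r^2 = 121
SA = 4 * pi * 121
SA = 484 * pi
SA = 1520.53
1520.53 cm^2


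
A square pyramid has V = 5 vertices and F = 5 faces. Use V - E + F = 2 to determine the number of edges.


Polyhedron: square pyramid
Euler's formula for convex polyhedra: V - E + F = 2
Given: V = 5 vertices and F = 5 faces
Solve for E:
E = V + F - 2 = 5 + 5 - 2 = 8
8 edges


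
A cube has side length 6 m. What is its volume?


Shape: cube
Side s = 6 m
Formula: V = s^3
V = 6 * 6 * 6
V = 36 * 6
V = 216
216 m^3


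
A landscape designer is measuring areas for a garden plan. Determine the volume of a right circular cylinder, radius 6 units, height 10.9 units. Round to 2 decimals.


Shape: cylinder
Radius r = 6 units, Height h = 10.9 units
Formula: V = pi * r^2 * h
r^2 = 36
V = pi * 36 * 10.9
V = 392.4 * pi
V = 1232.76
1232.76 units^3


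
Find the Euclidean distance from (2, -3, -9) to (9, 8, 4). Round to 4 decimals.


3D distance between two points
P1 = (2, -3, -9), P2 = (9, 8, 4)
Formula: d = sqrt((x2-x1)^2 + (y2-y1)^2 + (z2-z1)^2)
dx = 9 - 2 = 7
dy = 8 - -3 = 11
dz = 4 - -9 = 13
dx^2 + dy^2 + dz^2 = 49 + 121 + 169 = 339
d = sqrt(339)
d = 18.412
18.412 units


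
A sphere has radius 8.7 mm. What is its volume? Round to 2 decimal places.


Shape: sphere
Radius r = 8.7 mm
Formula: V = (4/3) * pi * r^3
r^3 = 658.503
(4/3) * 658.503 = 878.004
V = 878.004 * pi
V = 2758.33
2758.33 mm^3


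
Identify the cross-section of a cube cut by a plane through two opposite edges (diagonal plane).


Solid: cube
Cutting plane: through two opposite edges (diagonal plane)
Visualize the intersection of the plane with the solid's surface.
The boundary of the cut region is a rectangle.
rectangle


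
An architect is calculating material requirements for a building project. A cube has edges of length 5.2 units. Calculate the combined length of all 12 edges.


Shape: cube
Side s = 5.2 units
A cube has 12 edges, all equal.
Formula: total edge length = 12 * s
Total = 12 * 5.2
Total = 62.4
62.4 units


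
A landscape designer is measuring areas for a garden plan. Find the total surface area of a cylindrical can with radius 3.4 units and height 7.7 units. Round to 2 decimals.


Shape: closed cylinder
Radius r = 3.4 units, Height h = 7.7 units
Formula: SA = 2*pi*r^2 + 2*pi*r*h = 2*pi*r*(r + h)
r + h = 11.1
2 * r * (r + h) = 2 * 3.4 * 11.1 = 75.48
SA = 75.48 * pi
SA = 237.13
237.13 units^2


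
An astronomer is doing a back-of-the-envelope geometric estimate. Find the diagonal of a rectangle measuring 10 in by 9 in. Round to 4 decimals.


Shape: rectangle (diagonal via Pythagoras)
Sides: 10 in and 9 in
Formula: d = sqrt(l^2 + w^2)
l^2 = 100, w^2 = 81
l^2 + w^2 = 181
d = sqrt(181)
d = 13.4536
13.4536 in


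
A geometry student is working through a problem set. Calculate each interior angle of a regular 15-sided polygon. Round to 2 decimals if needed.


Shape: regular pentadecagon (15 sides)
Formula: interior angle = (n - 2) * 180 / n
(n - 2) = 13
(n - 2) * 180 = 2340
angle = 2340 / 15
angle = 156
156 degrees


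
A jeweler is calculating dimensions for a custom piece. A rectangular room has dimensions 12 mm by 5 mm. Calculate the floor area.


Shape: rectangle
Length l = 12 mm, Width w = 5 mm
Formula: A = l * w
A = 12 * 5
A = 60
60 mm^2


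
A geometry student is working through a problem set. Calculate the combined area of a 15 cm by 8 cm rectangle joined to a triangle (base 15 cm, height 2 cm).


Composite shape: rectangle + triangle
Rectangle area = 15 * 8 = 120
Triangle area = 0.5 * 15 * 2 = 15
Total = 120 + 15
Total = 135
135 cm^2


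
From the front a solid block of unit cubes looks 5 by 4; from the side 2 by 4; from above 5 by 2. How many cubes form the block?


Orthographic views of a solid rectangular block:
Front view 5 x 4 -> length = 5, height = 4
Side view 2 x 4 -> width = 2, height = 4 (consistent)
Top view 5 x 2 -> confirms length = 5, width = 2
The block is 5 x 2 x 4.
Total unit cubes = 5 * 2 * 4 = 40
40 unit cubes


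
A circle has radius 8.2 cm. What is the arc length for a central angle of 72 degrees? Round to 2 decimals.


Shape: circular arc
Radius r = 8.2 cm, Angle = 72 degrees
Formula: L = (angle/360) * 2 * pi * r
2 * pi * r = 16.4 * pi
L = (72/360) * 16.4 * pi
L = 3.28 * pi
L = 10.3
10.3 cm


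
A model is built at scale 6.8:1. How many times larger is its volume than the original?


Linear scale factor k = 6.8
Rule: under a linear scaling by k, volumes scale by k^3.
k^3 = 6.8 * 6.8 * 6.8
k^3 = 46.24 * 6.8
k^3 = 314.432
Volume scales by a factor of 314.432.
314.432 (dimensionless)


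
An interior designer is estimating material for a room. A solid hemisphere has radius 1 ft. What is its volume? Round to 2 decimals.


Shape: hemisphere (half of a sphere)
Radius r = 1 ft
Formula: V = (1/2) * (4/3) * pi * r^3 = (2/3) * pi * r^3
r^3 = 1
(2/3) * 1 = 0.666667
V = 0.666667 * pi
V = 2.09
2.09 ft^3


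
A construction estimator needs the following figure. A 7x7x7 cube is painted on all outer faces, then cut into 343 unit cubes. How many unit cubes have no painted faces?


Large cube: 7 x 7 x 7, cut into unit cubes.
n = 7, so n - 2 = 5
Unpainted cubes form the interior (n - 2)^3 block.
(n - 2)^3 = 5^3 = 125
125 unit cubes


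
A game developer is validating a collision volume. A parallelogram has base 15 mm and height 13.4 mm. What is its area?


Shape: parallelogram
Base b = 15 mm, Height h = 13.4 mm
Formula: A = b * h
A = 15 * 13.4
A = 201
201 mm^2


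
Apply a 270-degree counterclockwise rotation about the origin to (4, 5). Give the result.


Transformation: rotation about the origin
Original point: (4, 5)
Rule for 270 deg counterclockwise: (x, y) -> (y, -x)
Apply: (4, 5) -> (5, -4)
(5, -4)


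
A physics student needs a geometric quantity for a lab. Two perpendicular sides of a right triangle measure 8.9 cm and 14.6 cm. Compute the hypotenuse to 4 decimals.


Shape: right triangle
Legs a = 8.9 cm, b = 14.6 cm
Formula: c = sqrt(a^2 + b^2)
a^2 = 79.21, b^2 = 213.16
a^2 + b^2 = 292.37
c = sqrt(292.37)
c = 17.0988
17.0988 cm


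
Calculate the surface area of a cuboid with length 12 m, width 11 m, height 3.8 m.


Shape: rectangular prism
l = 12 m, w = 11 m, h = 3.8 m
Formula: SA = 2(lw + lh + wh)
lw = 132, lh = 45.6, wh = 41.8
lw + lh + wh = 219.4
SA = 2 * 219.4
SA = 438.8
438.8 m^2


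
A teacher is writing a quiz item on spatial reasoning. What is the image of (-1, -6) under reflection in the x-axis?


Transformation: reflection
Original point: (-1, -6)
Rule for reflection over the x-axis: (x, y) -> (x, -y)
Apply: (-1, -6) -> (-1, 6)
(-1, 6)


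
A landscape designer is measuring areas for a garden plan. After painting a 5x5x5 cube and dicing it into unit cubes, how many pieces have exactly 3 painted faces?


Large cube: 5 x 5 x 5, cut into unit cubes.
Cubes with 3 painted faces are at the corners. A cube always has 8 corners.
Count = 8
8 unit cubes


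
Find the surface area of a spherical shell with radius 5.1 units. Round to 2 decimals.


Shape: sphere
Radius r = 5.1 units
Formula: SA = 4 * pi * r^2
r^2 = 26.01
SA = 4 * pi * 26.01
SA = 104.04 * pi
SA = 326.85
326.85 units^2


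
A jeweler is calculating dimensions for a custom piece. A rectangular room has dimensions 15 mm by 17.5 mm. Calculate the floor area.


Shape: rectangle
Length l = 15 mm, Width w = 17.5 mm
Formula: A = l * w
A = 15 * 17.5
A = 262.5
262.5 mm^2


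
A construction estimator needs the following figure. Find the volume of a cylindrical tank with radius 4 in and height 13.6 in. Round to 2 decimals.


Shape: cylinder
Radius r = 4 in, Height h = 13.6 in
Formula: V = pi * r^2 * h
r^2 = 16
V = pi * 16 * 13.6
V = 217.6 * pi
V = 683.61
683.61 in^3


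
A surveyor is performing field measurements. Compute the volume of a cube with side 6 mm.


Shape: cube
Side s = 6 mm
Formula: V = s^3
V = 6 * 6 * 6
V = 36 * 6
V = 216
216 mm^3


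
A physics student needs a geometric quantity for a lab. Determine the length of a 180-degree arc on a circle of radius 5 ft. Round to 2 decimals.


Shape: circular arc
Radius r = 5 ft, Angle = 180 degrees
Formula: L = (angle/360) * 2 * pi * r
2 * pi * r = 10 * pi
L = (180/360) * 10 * pi
L = 5 * pi
L = 15.71
15.71 ft


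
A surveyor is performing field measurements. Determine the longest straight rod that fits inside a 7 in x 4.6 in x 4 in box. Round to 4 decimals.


Shape: rectangular box (space diagonal)
l = 7 in, w = 4.6 in, h = 4 in
Visualize: the diagonal of the base, then a right triangle with that diagonal and the height.
Formula: d = sqrt(l^2 + w^2 + h^2)
l^2 + w^2 + h^2 = 49 + 21.16 + 16 = 86.16
d = sqrt(86.16)
d = 9.2822
9.2822 in


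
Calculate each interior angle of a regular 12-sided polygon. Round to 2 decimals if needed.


Shape: regular dodecagon (12 sides)
Formula: interior angle = (n - 2) * 180 / n
(n - 2) = 10
(n - 2) * 180 = 1800
angle = 1800 / 12
angle = 150
150 degrees


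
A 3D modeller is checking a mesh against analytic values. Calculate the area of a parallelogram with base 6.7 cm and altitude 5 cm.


Shape: parallelogram
Base b = 6.7 cm, Height h = 5 cm
Formula: A = b * h
A = 6.7 * 5
A = 33.5
33.5 cm^2


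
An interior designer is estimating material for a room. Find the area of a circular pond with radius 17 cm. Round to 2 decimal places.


Shape: circle
Radius r = 17 cm
Formula: A = pi * r^2
r^2 = 17^2 = 289
A = pi * 289
A = 907.92
907.92 cm^2


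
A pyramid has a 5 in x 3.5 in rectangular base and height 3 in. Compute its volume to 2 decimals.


Shape: rectangular pyramid
Base: 5 in x 3.5 in, Height h = 3 in
Formula: V = (1/3) * base_area * h
base_area = 5 * 3.5 = 17.5
base_area * h = 17.5 * 3 = 52.5
V = 52.5 / 3
V = 17.5
17.5 in^3


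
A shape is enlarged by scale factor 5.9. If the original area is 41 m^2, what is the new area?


Linear scale factor k = 5.9
Original area = 41 m^2
Rule: under a linear scaling by k, areas scale by k^2.
k^2 = 5.9^2 = 34.81
New area = 41 * 34.81
New area = 1427.21
1427.21 m^2


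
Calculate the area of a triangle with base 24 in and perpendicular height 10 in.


Shape: triangle
Base b = 24 in, Height h = 10 in
Formula: A = (1/2) * b * h
A = 0.5 * 24 * 10
A = 0.5 * 240
A = 120
120 in^2


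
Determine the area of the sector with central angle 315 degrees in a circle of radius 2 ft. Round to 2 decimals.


Shape: circular sector
Radius r = 2 ft, Angle = 315 degrees
Formula: A = (angle/360) * pi * r^2
r^2 = 4
Fraction of circle = 315/360
A = (315/360) * pi * 4
A = 3.5 * pi
A = 11
11 ft^2


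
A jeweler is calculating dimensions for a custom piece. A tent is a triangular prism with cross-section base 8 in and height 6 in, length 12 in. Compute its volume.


Shape: triangular prism
Triangle base = 8 in, triangle height = 6 in, prism length L = 12 in
Formula: V = (1/2 * b * h_tri) * L
Cross-section area = 0.5 * 8 * 6 = 24
V = 24 * 12
V = 288
288 in^3


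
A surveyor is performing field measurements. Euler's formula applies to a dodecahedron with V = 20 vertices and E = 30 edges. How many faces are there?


Polyhedron: dodecahedron
Euler's formula for convex polyhedra: V - E + F = 2
Given: V = 20 vertices and E = 30 edges
Solve for F:
F = 2 + E - V = 2 + 30 - 20 = 12
12 faces


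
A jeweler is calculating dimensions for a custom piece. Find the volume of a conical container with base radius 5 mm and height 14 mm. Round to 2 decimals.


Shape: cone
Radius r = 5 mm, Height h = 14 mm
Formula: V = (1/3) * pi * r^2 * h
r^2 = 25
pi * r^2 * h = pi * 25 * 14 = 350 * pi
V = 350 * pi / 3
V = 366.52
366.52 mm^3


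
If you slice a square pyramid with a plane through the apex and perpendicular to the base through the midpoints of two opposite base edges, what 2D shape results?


Solid: square pyramid
Cutting plane: through the apex and perpendicular to the base through the midpoints of two opposite base edges
Visualize the intersection of the plane with the solid's surface.
The boundary of the cut region is a isosceles triangle.
isosceles triangle


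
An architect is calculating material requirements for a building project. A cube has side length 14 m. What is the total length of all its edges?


Shape: cube
Side s = 14 m
A cube has 12 edges, all equal.
Formula: total edge length = 12 * s
Total = 12 * 14
Total = 168
168 m


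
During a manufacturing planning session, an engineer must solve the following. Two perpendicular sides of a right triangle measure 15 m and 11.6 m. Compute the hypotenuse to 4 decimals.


Shape: right triangle
Legs a = 15 m, b = 11.6 m
Formula: c = sqrt(a^2 + b^2)
a^2 = 225, b^2 = 134.56
a^2 + b^2 = 359.56
c = sqrt(359.56)
c = 18.9621
18.9621 m


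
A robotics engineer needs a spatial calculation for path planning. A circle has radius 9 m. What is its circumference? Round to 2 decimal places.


Shape: circle
Radius r = 9 m
Formula: C = 2 * pi * r
C = 2 * pi * 9
C = 18 * pi
C = 56.55
56.55 m


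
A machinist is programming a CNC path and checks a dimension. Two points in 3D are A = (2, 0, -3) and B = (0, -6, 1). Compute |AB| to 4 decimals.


3D distance between two points
P1 = (2, 0, -3), P2 = (0, -6, 1)
Formula: d = sqrt((x2-x1)^2 + (y2-y1)^2 + (z2-z1)^2)
dx = 0 - 2 = -2
dy = -6 - 0 = -6
dz = 1 - -3 = 4
dx^2 + dy^2 + dz^2 = 4 + 36 + 16 = 56
d = sqrt(56)
d = 7.4833
7.4833 units


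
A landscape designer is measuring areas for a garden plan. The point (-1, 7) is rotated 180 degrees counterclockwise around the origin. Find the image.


Transformation: rotation about the origin
Original point: (-1, 7)
Rule for 180 deg: (x, y) -> (-x, -y)
Apply: (-1, 7) -> (1, -7)
(1, -7)


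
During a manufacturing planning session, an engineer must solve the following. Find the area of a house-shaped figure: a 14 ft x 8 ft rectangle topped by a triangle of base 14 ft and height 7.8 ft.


Composite shape: rectangle + triangle
Rectangle area = 14 * 8 = 112
Triangle area = 0.5 * 14 * 7.8 = 54.6
Total = 112 + 54.6
Total = 166.6
166.6 ft^2


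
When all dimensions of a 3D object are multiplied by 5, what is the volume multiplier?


Linear scale factor k = 5
Rule: under a linear scaling by k, volumes scale by k^3.
k^3 = 5 * 5 * 5
k^3 = 25 * 5
k^3 = 125
Volume scales by a factor of 125.
125 (dimensionless)


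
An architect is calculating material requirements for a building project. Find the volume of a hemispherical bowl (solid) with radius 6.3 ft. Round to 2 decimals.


Shape: hemisphere (half of a sphere)
Radius r = 6.3 ft
Formula: V = (1/2) * (4/3) * pi * r^3 = (2/3) * pi * r^3
r^3 = 250.047
(2/3) * 250.047 = 166.698
V = 166.698 * pi
V = 523.7
523.7 ft^3


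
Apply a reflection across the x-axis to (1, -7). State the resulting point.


Transformation: reflection
Original point: (1, -7)
Rule for reflection over the x-axis: (x, y) -> (x, -y)
Apply: (1, -7) -> (1, 7)
(1, 7)


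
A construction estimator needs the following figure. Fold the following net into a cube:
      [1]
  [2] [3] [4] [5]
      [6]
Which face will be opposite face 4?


Net: cross layout. Take square 3 as the base (bottom).
Fold the four squares in the horizontal row up around 3: 2 -> left, 4 -> right, 5 wraps to the top.
Fold 1 and 6 up from 3: 1 -> back, 6 -> front.
Opposite pairs are therefore: (1, 6), (2, 4), (3, 5).
Face 4 is opposite face 2.
face 2


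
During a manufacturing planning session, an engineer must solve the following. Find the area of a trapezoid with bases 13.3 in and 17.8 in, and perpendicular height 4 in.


Shape: trapezoid
Parallel sides a = 13.3 in, b = 17.8 in; Height h = 4 in
Formula: A = (a + b) * h / 2
a + b = 13.3 + 17.8 = 31.1
A = 31.1 * 4 / 2
A = 124.4 / 2
A = 62.2
62.2 in^2


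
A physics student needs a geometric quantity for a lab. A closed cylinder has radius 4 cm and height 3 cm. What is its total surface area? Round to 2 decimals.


Shape: closed cylinder
Radius r = 4 cm, Height h = 3 cm
Formula: SA = 2*pi*r^2 + 2*pi*r*h = 2*pi*r*(r + h)
r + h = 7
2 * r * (r + h) = 2 * 4 * 7 = 56
SA = 56 * pi
SA = 175.93
175.93 cm^2


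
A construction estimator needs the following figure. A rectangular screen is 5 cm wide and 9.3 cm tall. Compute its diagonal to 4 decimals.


Shape: rectangle (diagonal via Pythagoras)
Sides: 5 cm and 9.3 cm
Formula: d = sqrt(l^2 + w^2)
l^2 = 25, w^2 = 86.49
l^2 + w^2 = 111.49
d = sqrt(111.49)
d = 10.5589
10.5589 cm


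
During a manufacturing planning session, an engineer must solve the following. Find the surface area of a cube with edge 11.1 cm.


Shape: cube
Side s = 11.1 cm
A cube has 6 square faces.
Formula: SA = 6 * s^2
s^2 = 123.21
SA = 6 * 123.21
SA = 739.26
739.26 cm^2


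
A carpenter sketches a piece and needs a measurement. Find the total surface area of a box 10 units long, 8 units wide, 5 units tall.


Shape: rectangular prism
l = 10 units, w = 8 units, h = 5 units
Formula: SA = 2(lw + lh + wh)
lw = 80, lh = 50, wh = 40
lw + lh + wh = 170
SA = 2 * 170
SA = 340
340 units^2


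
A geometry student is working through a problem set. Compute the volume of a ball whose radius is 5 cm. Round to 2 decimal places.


Shape: sphere
Radius r = 5 cm
Formula: V = (4/3) * pi * r^3
r^3 = 125
(4/3) * 125 = 166.666667
V = 166.666667 * pi
V = 523.6
523.6 cm^3


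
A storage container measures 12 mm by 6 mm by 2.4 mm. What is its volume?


Shape: rectangular prism
l = 12 mm, w = 6 mm, h = 2.4 mm
Formula: V = l * w * h
V = 12 * 6 * 2.4
V = 72 * 2.4
V = 172.8
172.8 mm^3


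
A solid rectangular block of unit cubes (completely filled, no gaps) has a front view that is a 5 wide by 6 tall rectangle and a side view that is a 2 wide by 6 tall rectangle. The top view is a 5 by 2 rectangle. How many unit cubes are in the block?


Orthographic views of a solid rectangular block:
Front view 5 x 6 -> length = 5, height = 6
Side view 2 x 6 -> width = 2, height = 6 (consistent)
Top view 5 x 2 -> confirms length = 5, width = 2
The block is 5 x 2 x 6.
Total unit cubes = 5 * 2 * 6 = 60
60 unit cubes


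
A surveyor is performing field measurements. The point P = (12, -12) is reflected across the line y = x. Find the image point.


Transformation: reflection
Original point: (12, -12)
Rule for reflection over y = x: (x, y) -> (y, x)
Apply: (12, -12) -> (-12, 12)
(-12, 12)


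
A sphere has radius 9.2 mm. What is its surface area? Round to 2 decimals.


Shape: sphere
Radius r = 9.2 mm
Formula: SA = 4 * pi * r^2
r^2 = 84.64
SA = 4 * pi * 84.64
SA = 338.56 * pi
SA = 1063.62
1063.62 mm^2


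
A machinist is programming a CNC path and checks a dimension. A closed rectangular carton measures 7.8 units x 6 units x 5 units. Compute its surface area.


Shape: rectangular prism
l = 7.8 units, w = 6 units, h = 5 units
Formula: SA = 2(lw + lh + wh)
lw = 46.8, lh = 39, wh = 30
lw + lh + wh = 115.8
SA = 2 * 115.8
SA = 231.6
231.6 units^2


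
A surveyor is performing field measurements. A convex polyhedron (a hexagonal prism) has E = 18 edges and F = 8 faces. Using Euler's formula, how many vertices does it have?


Polyhedron: hexagonal prism
Euler's formula for convex polyhedra: V - E + F = 2
Given: E = 18 edges and F = 8 faces
Solve for V:
V = 2 + E - F = 2 + 18 - 8 = 12
12 vertices
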